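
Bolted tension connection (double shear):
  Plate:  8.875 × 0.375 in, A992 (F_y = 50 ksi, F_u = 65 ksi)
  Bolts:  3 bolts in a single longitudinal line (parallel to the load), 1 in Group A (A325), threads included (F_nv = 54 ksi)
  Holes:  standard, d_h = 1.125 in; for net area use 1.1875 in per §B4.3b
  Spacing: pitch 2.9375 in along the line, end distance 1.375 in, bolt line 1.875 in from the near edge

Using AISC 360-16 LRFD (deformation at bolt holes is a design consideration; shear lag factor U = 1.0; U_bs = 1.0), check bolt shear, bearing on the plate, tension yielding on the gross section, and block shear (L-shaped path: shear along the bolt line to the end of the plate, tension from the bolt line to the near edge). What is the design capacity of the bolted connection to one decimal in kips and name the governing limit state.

Bolt shear: A_b = π(1)²/4 = 0.7854 in². φR_n = 0.75 × 54 × 0.7854 × 3 × 2 = 190.9 kips.
Bearing (0.375 in plate, F_u = 65 ksi): end bolts L_c = 1.375 − 1.125/2 = 0.8125, R_n = min(1.2×0.8125×0.375×65, 2.4×1×0.375×65) = 23.766 kips/bolt; interior L_c = 2.9375 − 1.125 = 1.8125, R_n = 53.016 kips/bolt. φR_n = 0.75 × (1×23.766 + 2×53.016) = 97.3 kips.
Tension yield (gross): A_g = 8.875×0.375 = 3.3281 in². φR_n = 0.90 × 50 × 3.3281 = 149.8 kips.
Block shear: shear path 1×[1.375+2×2.9375] = 1×7.25 in, A_gv = 2.7188, A_nv = 1×(7.25 − 2.5×1.1875)×0.375 = 1.6055 in²; tension to near edge: (1.875 − 0.5×1.1875)×0.375 = 0.48047 in². R_n = min(0.6×65×1.6055, 0.6×50×2.7188) + 1.0×65×0.48047 = min(62.615, 81.564) + 31.231 = 93.846 kips. φR_n = 0.75 × 93.846 = 70.4 kips.
Governing: min(190.9, 97.3, 149.8, 70.4) = 70.4 kips → block shear.

70.4 kips (block shear governs)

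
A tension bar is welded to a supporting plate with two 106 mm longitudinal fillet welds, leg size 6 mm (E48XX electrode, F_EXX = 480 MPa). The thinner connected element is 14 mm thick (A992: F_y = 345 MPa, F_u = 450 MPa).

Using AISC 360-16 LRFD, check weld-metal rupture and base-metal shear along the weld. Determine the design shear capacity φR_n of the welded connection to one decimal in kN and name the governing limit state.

194.2 kN (weld metal governs)

Weld metal: throat = 0.707×6 = 4.242 mm, L = 2×106 = 212 mm. φR_n = 0.75 × 0.6 × 480 × 4.242 × 212 = 194.2 kN.
Base metal shear (14 mm plate): yield φR_n = 1.0×0.6×345×14×212 = 614.4 kN; rupture φR_n = 0.75×0.6×450×14×212 = 601.0 kN; take 601.0 kN (rupture).
Governing: min(194.2, 601.0) = 194.2 kN → weld metal.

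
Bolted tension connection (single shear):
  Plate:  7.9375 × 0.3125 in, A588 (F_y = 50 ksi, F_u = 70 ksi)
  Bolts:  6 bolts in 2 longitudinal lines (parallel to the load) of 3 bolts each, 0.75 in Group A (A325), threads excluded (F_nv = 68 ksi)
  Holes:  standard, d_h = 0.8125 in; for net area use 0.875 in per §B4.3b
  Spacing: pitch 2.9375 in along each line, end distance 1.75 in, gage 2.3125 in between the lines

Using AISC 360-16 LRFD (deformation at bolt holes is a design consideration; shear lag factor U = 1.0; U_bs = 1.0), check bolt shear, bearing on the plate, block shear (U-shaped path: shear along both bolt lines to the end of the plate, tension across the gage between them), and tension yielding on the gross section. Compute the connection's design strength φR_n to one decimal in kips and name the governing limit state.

Bolt shear: A_b = π(0.75)²/4 = 0.44179 in². φR_n = 0.75 × 68 × 0.44179 × 6 × 1 = 135.2 kips.
Bearing (0.3125 in plate, F_u = 70 ksi): end bolts L_c = 1.75 − 0.8125/2 = 1.34375, R_n = min(1.2×1.34375×0.3125×70, 2.4×0.75×0.3125×70) = 35.273 kips/bolt; interior L_c = 2.9375 − 0.8125 = 2.125, R_n = 39.375 kips/bolt. φR_n = 0.75 × (2×35.273 + 4×39.375) = 171.0 kips.
Block shear: shear path 2×[1.75+2×2.9375] = 2×7.625 in, A_gv = 4.7656, A_nv = 2×(7.625 − 2.5×0.875)×0.3125 = 3.3984 in²; tension across gage: (2.3125 − 1×0.875)×0.3125 = 0.44922 in². R_n = min(0.6×70×3.3984, 0.6×50×4.7656) + 1.0×70×0.44922 = min(142.73, 142.97) + 31.445 = 174.18 kips. φR_n = 0.75 × 174.18 = 130.6 kips.
Tension yield (gross): A_g = 7.9375×0.3125 = 2.4805 in². φR_n = 0.90 × 50 × 2.4805 = 111.6 kips.
Governing: min(135.2, 171.0, 130.6, 111.6) = 111.6 kips → gross-section yield.

111.6 kips (gross-section yield governs)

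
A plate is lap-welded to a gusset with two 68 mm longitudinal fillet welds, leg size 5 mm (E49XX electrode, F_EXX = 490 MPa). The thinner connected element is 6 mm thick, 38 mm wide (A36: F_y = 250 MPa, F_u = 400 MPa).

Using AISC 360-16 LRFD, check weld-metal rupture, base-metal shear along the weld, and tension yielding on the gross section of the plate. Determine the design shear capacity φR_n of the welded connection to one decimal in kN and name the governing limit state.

Weld metal: throat = 0.707×5 = 3.535 mm, L = 2×68 = 136 mm. φR_n = 0.75 × 0.6 × 490 × 3.535 × 136 = 106.0 kN.
Base metal shear (6 mm plate): yield φR_n = 1.0×0.6×250×6×136 = 122.4 kN; rupture φR_n = 0.75×0.6×400×6×136 = 146.9 kN; take 122.4 kN (yield).
Tension yield (gross): A_g = 38×6 = 228 mm². φR_n = 0.90 × 250 × 228 = 51.3 kN.
Governing: min(106.0, 122.4, 51.3) = 51.3 kN → gross-section yield.

51.3 kN (gross-section yield governs)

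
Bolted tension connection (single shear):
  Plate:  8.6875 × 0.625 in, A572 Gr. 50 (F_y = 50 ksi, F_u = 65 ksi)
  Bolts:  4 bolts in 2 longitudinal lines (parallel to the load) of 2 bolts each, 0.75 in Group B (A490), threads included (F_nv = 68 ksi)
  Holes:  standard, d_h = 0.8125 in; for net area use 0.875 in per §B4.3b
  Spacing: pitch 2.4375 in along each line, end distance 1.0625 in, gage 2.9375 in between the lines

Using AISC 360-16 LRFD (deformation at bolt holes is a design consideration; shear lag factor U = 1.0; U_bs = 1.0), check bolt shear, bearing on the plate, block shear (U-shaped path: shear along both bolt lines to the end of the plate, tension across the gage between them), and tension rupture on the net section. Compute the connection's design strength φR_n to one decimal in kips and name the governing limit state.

Bolt shear: A_b = π(0.75)²/4 = 0.44179 in². φR_n = 0.75 × 68 × 0.44179 × 4 × 1 = 90.1 kips.
Bearing (0.625 in plate, F_u = 65 ksi): end bolts L_c = 1.0625 − 0.8125/2 = 0.65625, R_n = min(1.2×0.65625×0.625×65, 2.4×0.75×0.625×65) = 31.992 kips/bolt; interior L_c = 2.4375 − 0.8125 = 1.625, R_n = 73.125 kips/bolt. φR_n = 0.75 × (2×31.992 + 2×73.125) = 157.7 kips.
Block shear: shear path 2×[1.0625+1×2.4375] = 2×3.5 in, A_gv = 4.375, A_nv = 2×(3.5 − 1.5×0.875)×0.625 = 2.7344 in²; tension across gage: (2.9375 − 1×0.875)×0.625 = 1.2891 in². R_n = min(0.6×65×2.7344, 0.6×50×4.375) + 1.0×65×1.2891 = min(106.64, 131.25) + 83.792 = 190.43 kips. φR_n = 0.75 × 190.43 = 142.8 kips.
Tension rupture (net): A_n = (8.6875 − 2×0.875)×0.625 = 4.3359 in² (U = 1.0, A_e = A_n). φR_n = 0.75 × 65 × 4.3359 = 211.4 kips.
Governing: min(90.1, 157.7, 142.8, 211.4) = 90.1 kips → bolt shear.

90.1 kips (bolt shear governs)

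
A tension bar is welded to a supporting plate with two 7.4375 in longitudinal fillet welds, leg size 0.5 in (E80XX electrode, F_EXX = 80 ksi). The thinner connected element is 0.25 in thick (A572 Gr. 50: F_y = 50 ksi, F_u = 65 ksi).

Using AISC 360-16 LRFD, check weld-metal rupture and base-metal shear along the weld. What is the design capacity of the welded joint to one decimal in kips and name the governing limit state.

108.8 kips (base-metal shear governs)

Weld metal: throat = 0.707×0.5 = 0.3535 in, L = 2×7.4375 = 14.875 in. φR_n = 0.75 × 0.6 × 80 × 0.3535 × 14.875 = 189.3 kips.
Base metal shear (0.25 in plate): yield φR_n = 1.0×0.6×50×0.25×14.875 = 111.6 kips; rupture φR_n = 0.75×0.6×65×0.25×14.875 = 108.8 kips; take 108.8 kips (rupture).
Governing: min(189.3, 108.8) = 108.8 kips → base-metal shear.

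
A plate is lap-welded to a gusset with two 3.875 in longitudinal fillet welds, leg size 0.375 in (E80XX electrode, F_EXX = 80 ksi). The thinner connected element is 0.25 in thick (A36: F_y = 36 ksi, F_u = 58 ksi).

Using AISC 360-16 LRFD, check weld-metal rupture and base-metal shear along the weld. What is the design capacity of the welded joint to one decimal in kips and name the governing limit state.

Weld metal: throat = 0.707×0.375 = 0.26513 in, L = 2×3.875 = 7.75 in. φR_n = 0.75 × 0.6 × 80 × 0.26513 × 7.75 = 74.0 kips.
Base metal shear (0.25 in plate): yield φR_n = 1.0×0.6×36×0.25×7.75 = 41.9 kips; rupture φR_n = 0.75×0.6×58×0.25×7.75 = 50.6 kips; take 41.9 kips (yield).
Governing: min(74.0, 41.9) = 41.9 kips → base-metal shear.

41.9 kips (base-metal shear governs)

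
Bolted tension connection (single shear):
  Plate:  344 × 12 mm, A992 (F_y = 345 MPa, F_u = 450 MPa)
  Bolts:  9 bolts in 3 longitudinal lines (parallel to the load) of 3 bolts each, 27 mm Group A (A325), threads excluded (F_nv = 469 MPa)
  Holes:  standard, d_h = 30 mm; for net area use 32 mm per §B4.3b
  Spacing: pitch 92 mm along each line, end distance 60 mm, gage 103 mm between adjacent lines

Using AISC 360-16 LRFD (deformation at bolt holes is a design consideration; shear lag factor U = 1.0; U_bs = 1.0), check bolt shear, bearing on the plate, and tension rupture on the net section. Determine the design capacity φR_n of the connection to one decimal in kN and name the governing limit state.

Bolt shear: A_b = π(27)²/4 = 572.56 mm². φR_n = 0.75 × 469 × 572.56 × 9 × 1 = 1812.6 kN.
Bearing (12 mm plate, F_u = 450 MPa): end bolts L_c = 60 − 30/2 = 45, R_n = min(1.2×45×12×450, 2.4×27×12×450) = 291.6 kN/bolt; interior L_c = 92 − 30 = 62, R_n = 349.92 kN/bolt. φR_n = 0.75 × (3×291.6 + 6×349.92) = 2230.7 kN.
Tension rupture (net): A_n = (344 − 3×32)×12 = 2976 mm² (U = 1.0, A_e = A_n). φR_n = 0.75 × 450 × 2976 = 1004.4 kN.
Governing: min(1812.6, 2230.7, 1004.4) = 1004.4 kN → net-section rupture.

1004.4 kN (net-section rupture governs)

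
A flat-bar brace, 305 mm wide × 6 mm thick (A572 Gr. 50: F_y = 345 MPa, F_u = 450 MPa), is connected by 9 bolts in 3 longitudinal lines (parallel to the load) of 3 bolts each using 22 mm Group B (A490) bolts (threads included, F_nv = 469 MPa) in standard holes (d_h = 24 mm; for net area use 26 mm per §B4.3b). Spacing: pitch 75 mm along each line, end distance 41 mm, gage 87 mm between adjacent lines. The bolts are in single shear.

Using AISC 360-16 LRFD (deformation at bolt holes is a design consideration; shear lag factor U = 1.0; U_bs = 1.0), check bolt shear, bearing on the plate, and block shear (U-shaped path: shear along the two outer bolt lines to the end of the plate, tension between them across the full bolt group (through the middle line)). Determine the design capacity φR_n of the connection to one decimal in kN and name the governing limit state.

Bolt shear: A_b = π(22)²/4 = 380.13 mm². φR_n = 0.75 × 469 × 380.13 × 9 × 1 = 1203.4 kN.
Bearing (6 mm plate, F_u = 450 MPa): end bolts L_c = 41 − 24/2 = 29, R_n = min(1.2×29×6×450, 2.4×22×6×450) = 93.96 kN/bolt; interior L_c = 75 − 24 = 51, R_n = 142.56 kN/bolt. φR_n = 0.75 × (3×93.96 + 6×142.56) = 852.9 kN.
Block shear: shear path 2×[41+2×75] = 2×191 mm, A_gv = 2292, A_nv = 2×(191 − 2.5×26)×6 = 1512 mm²; tension across gage: (174 − 2×26)×6 = 732 mm². R_n = min(0.6×450×1512, 0.6×345×2292) + 1.0×450×732 = min(408.24, 474.44) + 329.4 = 737.64 kN. φR_n = 0.75 × 737.64 = 553.2 kN.
Governing: min(1203.4, 852.9, 553.2) = 553.2 kN → block shear.

553.2 kN (block shear governs)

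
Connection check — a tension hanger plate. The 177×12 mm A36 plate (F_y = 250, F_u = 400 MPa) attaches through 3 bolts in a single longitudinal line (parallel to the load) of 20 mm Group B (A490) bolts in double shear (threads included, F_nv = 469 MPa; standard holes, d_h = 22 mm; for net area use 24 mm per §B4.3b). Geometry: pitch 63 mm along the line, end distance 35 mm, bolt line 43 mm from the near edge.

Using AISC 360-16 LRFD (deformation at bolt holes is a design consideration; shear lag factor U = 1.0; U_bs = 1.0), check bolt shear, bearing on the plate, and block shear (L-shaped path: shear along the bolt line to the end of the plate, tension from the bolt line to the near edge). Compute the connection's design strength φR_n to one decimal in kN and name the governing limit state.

329.0 kN (block shear governs)

Bolt shear: A_b = π(20)²/4 = 314.16 mm². φR_n = 0.75 × 469 × 314.16 × 3 × 2 = 663.0 kN.
Bearing (12 mm plate, F_u = 400 MPa): end bolts L_c = 35 − 22/2 = 24, R_n = min(1.2×24×12×400, 2.4×20×12×400) = 138.24 kN/bolt; interior L_c = 63 − 22 = 41, R_n = 230.4 kN/bolt. φR_n = 0.75 × (1×138.24 + 2×230.4) = 449.3 kN.
Block shear: shear path 1×[35+2×63] = 1×161 mm, A_gv = 1932, A_nv = 1×(161 − 2.5×24)×12 = 1212 mm²; tension to near edge: (43 − 0.5×24)×12 = 372 mm². R_n = min(0.6×400×1212, 0.6×250×1932) + 1.0×400×372 = min(290.88, 289.8) + 148.8 = 438.6 kN. φR_n = 0.75 × 438.6 = 329.0 kN.
Governing: min(663.0, 449.3, 329.0) = 329.0 kN → block shear.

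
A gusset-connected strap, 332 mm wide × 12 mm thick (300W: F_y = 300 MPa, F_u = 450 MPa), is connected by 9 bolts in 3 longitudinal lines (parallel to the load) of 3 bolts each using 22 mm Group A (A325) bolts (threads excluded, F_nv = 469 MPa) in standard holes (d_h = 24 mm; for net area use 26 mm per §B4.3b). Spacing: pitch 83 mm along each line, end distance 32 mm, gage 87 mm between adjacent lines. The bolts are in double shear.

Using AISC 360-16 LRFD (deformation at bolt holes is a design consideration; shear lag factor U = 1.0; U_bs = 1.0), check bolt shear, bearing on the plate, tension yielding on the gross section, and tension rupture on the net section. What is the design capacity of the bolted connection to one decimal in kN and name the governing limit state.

Bolt shear: A_b = π(22)²/4 = 380.13 mm². φR_n = 0.75 × 469 × 380.13 × 9 × 2 = 2406.8 kN.
Bearing (12 mm plate, F_u = 450 MPa): end bolts L_c = 32 − 24/2 = 20, R_n = min(1.2×20×12×450, 2.4×22×12×450) = 129.6 kN/bolt; interior L_c = 83 − 24 = 59, R_n = 285.12 kN/bolt. φR_n = 0.75 × (3×129.6 + 6×285.12) = 1574.6 kN.
Tension yield (gross): A_g = 332×12 = 3984 mm². φR_n = 0.90 × 300 × 3984 = 1075.7 kN.
Tension rupture (net): A_n = (332 − 3×26)×12 = 3048 mm² (U = 1.0, A_e = A_n). φR_n = 0.75 × 450 × 3048 = 1028.7 kN.
Governing: min(2406.8, 1574.6, 1075.7, 1028.7) = 1028.7 kN → net-section rupture.

1028.7 kN (net-section rupture governs)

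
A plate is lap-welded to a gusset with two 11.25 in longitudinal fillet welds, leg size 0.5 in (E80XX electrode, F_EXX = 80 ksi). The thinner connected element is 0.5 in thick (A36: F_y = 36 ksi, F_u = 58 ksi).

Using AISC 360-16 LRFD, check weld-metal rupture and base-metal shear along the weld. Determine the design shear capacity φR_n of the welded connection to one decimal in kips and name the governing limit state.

243.0 kips (base-metal shear governs)

Weld metal: throat = 0.707×0.5 = 0.3535 in, L = 2×11.25 = 22.5 in. φR_n = 0.75 × 0.6 × 80 × 0.3535 × 22.5 = 286.3 kips.
Base metal shear (0.5 in plate): yield φR_n = 1.0×0.6×36×0.5×22.5 = 243.0 kips; rupture φR_n = 0.75×0.6×58×0.5×22.5 = 293.6 kips; take 243.0 kips (yield).
Governing: min(286.3, 243.0) = 243.0 kips → base-metal shear.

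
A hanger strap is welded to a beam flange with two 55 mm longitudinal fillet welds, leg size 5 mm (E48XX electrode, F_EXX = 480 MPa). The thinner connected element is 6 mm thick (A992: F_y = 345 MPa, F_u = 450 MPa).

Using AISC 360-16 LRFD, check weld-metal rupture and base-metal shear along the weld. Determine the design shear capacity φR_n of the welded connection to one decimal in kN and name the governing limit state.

Weld metal: throat = 0.707×5 = 3.535 mm, L = 2×55 = 110 mm. φR_n = 0.75 × 0.6 × 480 × 3.535 × 110 = 84.0 kN.
Base metal shear (6 mm plate): yield φR_n = 1.0×0.6×345×6×110 = 136.6 kN; rupture φR_n = 0.75×0.6×450×6×110 = 133.7 kN; take 133.7 kN (rupture).
Governing: min(84.0, 133.7) = 84.0 kN → weld metal.

84.0 kN (weld metal governs)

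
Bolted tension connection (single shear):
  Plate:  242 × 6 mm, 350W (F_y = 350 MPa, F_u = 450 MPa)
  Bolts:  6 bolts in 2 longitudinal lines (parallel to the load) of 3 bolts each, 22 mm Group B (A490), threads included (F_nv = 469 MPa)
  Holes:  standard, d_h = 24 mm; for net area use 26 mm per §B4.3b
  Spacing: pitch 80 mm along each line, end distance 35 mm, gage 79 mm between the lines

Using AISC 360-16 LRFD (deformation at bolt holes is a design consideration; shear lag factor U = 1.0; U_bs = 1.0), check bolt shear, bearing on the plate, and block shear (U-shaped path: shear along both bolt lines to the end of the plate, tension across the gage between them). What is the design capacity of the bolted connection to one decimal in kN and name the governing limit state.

423.2 kN (block shear governs)

Bolt shear: A_b = π(22)²/4 = 380.13 mm². φR_n = 0.75 × 469 × 380.13 × 6 × 1 = 802.3 kN.
Bearing (6 mm plate, F_u = 450 MPa): end bolts L_c = 35 − 24/2 = 23, R_n = min(1.2×23×6×450, 2.4×22×6×450) = 74.52 kN/bolt; interior L_c = 80 − 24 = 56, R_n = 142.56 kN/bolt. φR_n = 0.75 × (2×74.52 + 4×142.56) = 539.5 kN.
Block shear: shear path 2×[35+2×80] = 2×195 mm, A_gv = 2340, A_nv = 2×(195 − 2.5×26)×6 = 1560 mm²; tension across gage: (79 − 1×26)×6 = 318 mm². R_n = min(0.6×450×1560, 0.6×350×2340) + 1.0×450×318 = min(421.2, 491.4) + 143.1 = 564.3 kN. φR_n = 0.75 × 564.3 = 423.2 kN.
Governing: min(802.3, 539.5, 423.2) = 423.2 kN → block shear.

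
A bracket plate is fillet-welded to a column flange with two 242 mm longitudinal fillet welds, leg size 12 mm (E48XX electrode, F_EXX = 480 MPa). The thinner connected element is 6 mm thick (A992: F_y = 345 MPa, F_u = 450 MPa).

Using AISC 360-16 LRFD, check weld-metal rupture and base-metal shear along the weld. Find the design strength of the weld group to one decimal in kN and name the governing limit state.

Weld metal: throat = 0.707×12 = 8.484 mm, L = 2×242 = 484 mm. φR_n = 0.75 × 0.6 × 480 × 8.484 × 484 = 887.0 kN.
Base metal shear (6 mm plate): yield φR_n = 1.0×0.6×345×6×484 = 601.1 kN; rupture φR_n = 0.75×0.6×450×6×484 = 588.1 kN; take 588.1 kN (rupture).
Governing: min(887.0, 588.1) = 588.1 kN → base-metal shear.

588.1 kN (base-metal shear governs)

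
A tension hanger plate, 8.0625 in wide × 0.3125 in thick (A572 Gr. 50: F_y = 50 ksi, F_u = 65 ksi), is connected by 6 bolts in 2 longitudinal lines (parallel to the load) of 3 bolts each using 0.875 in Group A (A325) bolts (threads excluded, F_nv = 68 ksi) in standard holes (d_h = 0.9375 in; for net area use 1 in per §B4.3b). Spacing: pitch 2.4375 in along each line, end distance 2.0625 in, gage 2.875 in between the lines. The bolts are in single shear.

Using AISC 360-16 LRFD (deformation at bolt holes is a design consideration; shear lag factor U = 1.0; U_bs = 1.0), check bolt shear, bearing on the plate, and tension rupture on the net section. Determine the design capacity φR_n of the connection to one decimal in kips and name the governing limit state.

Bolt shear: A_b = π(0.875)²/4 = 0.60132 in². φR_n = 0.75 × 68 × 0.60132 × 6 × 1 = 184.0 kips.
Bearing (0.3125 in plate, F_u = 65 ksi): end bolts L_c = 2.0625 − 0.9375/2 = 1.59375, R_n = min(1.2×1.59375×0.3125×65, 2.4×0.875×0.3125×65) = 38.848 kips/bolt; interior L_c = 2.4375 − 0.9375 = 1.5, R_n = 36.563 kips/bolt. φR_n = 0.75 × (2×38.848 + 4×36.563) = 168.0 kips.
Tension rupture (net): A_n = (8.0625 − 2×1)×0.3125 = 1.8945 in² (U = 1.0, A_e = A_n). φR_n = 0.75 × 65 × 1.8945 = 92.4 kips.
Governing: min(184.0, 168.0, 92.4) = 92.4 kips → net-section rupture.

92.4 kips (net-section rupture governs)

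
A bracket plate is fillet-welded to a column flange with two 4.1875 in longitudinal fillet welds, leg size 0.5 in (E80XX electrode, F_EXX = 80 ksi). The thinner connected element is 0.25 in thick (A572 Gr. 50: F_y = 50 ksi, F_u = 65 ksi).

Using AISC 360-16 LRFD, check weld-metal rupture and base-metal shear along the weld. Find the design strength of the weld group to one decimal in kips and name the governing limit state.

Weld metal: throat = 0.707×0.5 = 0.3535 in, L = 2×4.1875 = 8.375 in. φR_n = 0.75 × 0.6 × 80 × 0.3535 × 8.375 = 106.6 kips.
Base metal shear (0.25 in plate): yield φR_n = 1.0×0.6×50×0.25×8.375 = 62.8 kips; rupture φR_n = 0.75×0.6×65×0.25×8.375 = 61.2 kips; take 61.2 kips (rupture).
Governing: min(106.6, 61.2) = 61.2 kips → base-metal shear.

61.2 kips (base-metal shear governs)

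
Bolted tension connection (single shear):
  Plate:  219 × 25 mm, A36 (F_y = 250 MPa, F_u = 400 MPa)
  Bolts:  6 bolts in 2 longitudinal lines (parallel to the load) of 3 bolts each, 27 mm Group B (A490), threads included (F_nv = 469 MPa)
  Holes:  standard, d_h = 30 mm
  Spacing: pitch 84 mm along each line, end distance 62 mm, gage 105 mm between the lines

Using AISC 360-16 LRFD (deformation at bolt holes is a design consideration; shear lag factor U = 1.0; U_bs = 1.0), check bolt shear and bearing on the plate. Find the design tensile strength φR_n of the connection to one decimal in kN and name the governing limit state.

1208.4 kN (bolt shear governs)

Bolt shear: A_b = π(27)²/4 = 572.56 mm². φR_n = 0.75 × 469 × 572.56 × 6 × 1 = 1208.4 kN.
Bearing (25 mm plate, F_u = 400 MPa): end bolts L_c = 62 − 30/2 = 47, R_n = min(1.2×47×25×400, 2.4×27×25×400) = 564 kN/bolt; interior L_c = 84 − 30 = 54, R_n = 648 kN/bolt. φR_n = 0.75 × (2×564 + 4×648) = 2790.0 kN.
Governing: min(1208.4, 2790.0) = 1208.4 kN → bolt shear.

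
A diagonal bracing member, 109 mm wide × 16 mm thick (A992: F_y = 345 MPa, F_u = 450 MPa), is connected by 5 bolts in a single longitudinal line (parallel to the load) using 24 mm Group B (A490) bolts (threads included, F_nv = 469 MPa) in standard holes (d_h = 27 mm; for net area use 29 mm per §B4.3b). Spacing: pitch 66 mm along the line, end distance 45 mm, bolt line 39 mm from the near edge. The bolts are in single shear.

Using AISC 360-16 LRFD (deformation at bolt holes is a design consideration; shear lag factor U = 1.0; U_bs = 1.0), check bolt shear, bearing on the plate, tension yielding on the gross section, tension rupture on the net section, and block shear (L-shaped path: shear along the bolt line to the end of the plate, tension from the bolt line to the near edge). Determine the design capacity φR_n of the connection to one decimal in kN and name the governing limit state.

432.0 kN (net-section rupture governs)

Bolt shear: A_b = π(24)²/4 = 452.39 mm². φR_n = 0.75 × 469 × 452.39 × 5 × 1 = 795.6 kN.
Bearing (16 mm plate, F_u = 450 MPa): end bolts L_c = 45 − 27/2 = 31.5, R_n = min(1.2×31.5×16×450, 2.4×24×16×450) = 272.16 kN/bolt; interior L_c = 66 − 27 = 39, R_n = 336.96 kN/bolt. φR_n = 0.75 × (1×272.16 + 4×336.96) = 1215.0 kN.
Tension yield (gross): A_g = 109×16 = 1744 mm². φR_n = 0.90 × 345 × 1744 = 541.5 kN.
Tension rupture (net): A_n = (109 − 1×29)×16 = 1280 mm² (U = 1.0, A_e = A_n). φR_n = 0.75 × 450 × 1280 = 432.0 kN.
Block shear: shear path 1×[45+4×66] = 1×309 mm, A_gv = 4944, A_nv = 1×(309 − 4.5×29)×16 = 2856 mm²; tension to near edge: (39 − 0.5×29)×16 = 392 mm². R_n = min(0.6×450×2856, 0.6×345×4944) + 1.0×450×392 = min(771.12, 1023.4) + 176.4 = 947.52 kN. φR_n = 0.75 × 947.52 = 710.6 kN.
Governing: min(795.6, 1215.0, 541.5, 432.0, 710.6) = 432.0 kN → net-section rupture.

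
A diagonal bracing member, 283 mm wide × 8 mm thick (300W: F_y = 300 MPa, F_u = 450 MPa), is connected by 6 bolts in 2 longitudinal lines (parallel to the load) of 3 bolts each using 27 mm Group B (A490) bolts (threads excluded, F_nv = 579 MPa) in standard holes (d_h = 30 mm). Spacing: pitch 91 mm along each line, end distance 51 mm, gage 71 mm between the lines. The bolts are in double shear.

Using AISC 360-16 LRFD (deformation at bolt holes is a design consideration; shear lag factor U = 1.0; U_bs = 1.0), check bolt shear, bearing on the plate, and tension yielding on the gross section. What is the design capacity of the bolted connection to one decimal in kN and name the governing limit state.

Bolt shear: A_b = π(27)²/4 = 572.56 mm². φR_n = 0.75 × 579 × 572.56 × 6 × 2 = 2983.6 kN.
Bearing (8 mm plate, F_u = 450 MPa): end bolts L_c = 51 − 30/2 = 36, R_n = min(1.2×36×8×450, 2.4×27×8×450) = 155.52 kN/bolt; interior L_c = 91 − 30 = 61, R_n = 233.28 kN/bolt. φR_n = 0.75 × (2×155.52 + 4×233.28) = 933.1 kN.
Tension yield (gross): A_g = 283×8 = 2264 mm². φR_n = 0.90 × 300 × 2264 = 611.3 kN.
Governing: min(2983.6, 933.1, 611.3) = 611.3 kN → gross-section yield.

611.3 kN (gross-section yield governs)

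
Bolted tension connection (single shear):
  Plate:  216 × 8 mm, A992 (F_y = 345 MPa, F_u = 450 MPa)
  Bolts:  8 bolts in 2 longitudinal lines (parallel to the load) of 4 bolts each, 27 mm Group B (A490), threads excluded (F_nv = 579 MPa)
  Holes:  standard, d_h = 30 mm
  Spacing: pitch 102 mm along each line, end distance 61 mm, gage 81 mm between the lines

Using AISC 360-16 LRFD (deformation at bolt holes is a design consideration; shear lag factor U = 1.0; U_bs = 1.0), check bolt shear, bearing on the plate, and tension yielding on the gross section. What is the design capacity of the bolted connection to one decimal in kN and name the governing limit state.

536.5 kN (gross-section yield governs)

Bolt shear: A_b = π(27)²/4 = 572.56 mm². φR_n = 0.75 × 579 × 572.56 × 8 × 1 = 1989.1 kN.
Bearing (8 mm plate, F_u = 450 MPa): end bolts L_c = 61 − 30/2 = 46, R_n = min(1.2×46×8×450, 2.4×27×8×450) = 198.72 kN/bolt; interior L_c = 102 − 30 = 72, R_n = 233.28 kN/bolt. φR_n = 0.75 × (2×198.72 + 6×233.28) = 1347.8 kN.
Tension yield (gross): A_g = 216×8 = 1728 mm². φR_n = 0.90 × 345 × 1728 = 536.5 kN.
Governing: min(1989.1, 1347.8, 536.5) = 536.5 kN → gross-section yield.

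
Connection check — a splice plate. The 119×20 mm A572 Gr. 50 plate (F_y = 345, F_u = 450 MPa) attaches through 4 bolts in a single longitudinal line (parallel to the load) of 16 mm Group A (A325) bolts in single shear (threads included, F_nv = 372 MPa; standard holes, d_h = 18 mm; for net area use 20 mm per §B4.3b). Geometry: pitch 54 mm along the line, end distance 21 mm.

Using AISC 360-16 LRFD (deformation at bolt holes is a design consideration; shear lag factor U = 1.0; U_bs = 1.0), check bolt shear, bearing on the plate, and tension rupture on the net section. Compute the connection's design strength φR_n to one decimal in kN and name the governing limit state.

Bolt shear: A_b = π(16)²/4 = 201.06 mm². φR_n = 0.75 × 372 × 201.06 × 4 × 1 = 224.4 kN.
Bearing (20 mm plate, F_u = 450 MPa): end bolts L_c = 21 − 18/2 = 12, R_n = min(1.2×12×20×450, 2.4×16×20×450) = 129.6 kN/bolt; interior L_c = 54 − 18 = 36, R_n = 345.6 kN/bolt. φR_n = 0.75 × (1×129.6 + 3×345.6) = 874.8 kN.
Tension rupture (net): A_n = (119 − 1×20)×20 = 1980 mm² (U = 1.0, A_e = A_n). φR_n = 0.75 × 450 × 1980 = 668.3 kN.
Governing: min(224.4, 874.8, 668.3) = 224.4 kN → bolt shear.

224.4 kN (bolt shear governs)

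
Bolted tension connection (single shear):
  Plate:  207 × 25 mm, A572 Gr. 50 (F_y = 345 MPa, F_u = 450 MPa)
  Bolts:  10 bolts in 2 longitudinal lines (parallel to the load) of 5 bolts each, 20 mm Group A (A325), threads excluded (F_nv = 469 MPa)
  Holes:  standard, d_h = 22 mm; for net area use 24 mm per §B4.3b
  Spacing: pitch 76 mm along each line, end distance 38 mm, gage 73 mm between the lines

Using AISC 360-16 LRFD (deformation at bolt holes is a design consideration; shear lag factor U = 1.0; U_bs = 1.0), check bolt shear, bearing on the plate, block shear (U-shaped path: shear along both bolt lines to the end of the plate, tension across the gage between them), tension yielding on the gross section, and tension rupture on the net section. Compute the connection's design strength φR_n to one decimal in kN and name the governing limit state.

Bolt shear: A_b = π(20)²/4 = 314.16 mm². φR_n = 0.75 × 469 × 314.16 × 10 × 1 = 1105.1 kN.
Bearing (25 mm plate, F_u = 450 MPa): end bolts L_c = 38 − 22/2 = 27, R_n = min(1.2×27×25×450, 2.4×20×25×450) = 364.5 kN/bolt; interior L_c = 76 − 22 = 54, R_n = 540 kN/bolt. φR_n = 0.75 × (2×364.5 + 8×540) = 3786.8 kN.
Block shear: shear path 2×[38+4×76] = 2×342 mm, A_gv = 17100, A_nv = 2×(342 − 4.5×24)×25 = 11700 mm²; tension across gage: (73 − 1×24)×25 = 1225 mm². R_n = min(0.6×450×11700, 0.6×345×17100) + 1.0×450×1225 = min(3159, 3539.7) + 551.25 = 3710.3 kN. φR_n = 0.75 × 3710.3 = 2782.7 kN.
Tension yield (gross): A_g = 207×25 = 5175 mm². φR_n = 0.90 × 345 × 5175 = 1606.8 kN.
Tension rupture (net): A_n = (207 − 2×24)×25 = 3975 mm² (U = 1.0, A_e = A_n). φR_n = 0.75 × 450 × 3975 = 1341.6 kN.
Governing: min(1105.1, 3786.8, 2782.7, 1606.8, 1341.6) = 1105.1 kN → bolt shear.

1105.1 kN (bolt shear governs)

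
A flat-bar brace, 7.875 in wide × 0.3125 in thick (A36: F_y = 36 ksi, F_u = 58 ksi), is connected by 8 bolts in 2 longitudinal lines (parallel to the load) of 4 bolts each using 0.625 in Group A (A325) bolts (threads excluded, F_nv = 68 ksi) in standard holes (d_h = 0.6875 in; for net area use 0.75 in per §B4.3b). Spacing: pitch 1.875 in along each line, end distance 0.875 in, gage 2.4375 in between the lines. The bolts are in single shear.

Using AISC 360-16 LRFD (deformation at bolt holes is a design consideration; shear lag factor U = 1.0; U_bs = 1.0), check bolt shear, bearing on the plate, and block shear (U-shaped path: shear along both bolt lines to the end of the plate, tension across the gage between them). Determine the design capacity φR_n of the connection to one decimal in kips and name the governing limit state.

Bolt shear: A_b = π(0.625)²/4 = 0.3068 in². φR_n = 0.75 × 68 × 0.3068 × 8 × 1 = 125.2 kips.
Bearing (0.3125 in plate, F_u = 58 ksi): end bolts L_c = 0.875 − 0.6875/2 = 0.53125, R_n = min(1.2×0.53125×0.3125×58, 2.4×0.625×0.3125×58) = 11.555 kips/bolt; interior L_c = 1.875 − 0.6875 = 1.1875, R_n = 25.828 kips/bolt. φR_n = 0.75 × (2×11.555 + 6×25.828) = 133.6 kips.
Block shear: shear path 2×[0.875+3×1.875] = 2×6.5 in, A_gv = 4.0625, A_nv = 2×(6.5 − 3.5×0.75)×0.3125 = 2.4219 in²; tension across gage: (2.4375 − 1×0.75)×0.3125 = 0.52734 in². R_n = min(0.6×58×2.4219, 0.6×36×4.0625) + 1.0×58×0.52734 = min(84.282, 87.75) + 30.586 = 114.87 kips. φR_n = 0.75 × 114.87 = 86.2 kips.
Governing: min(125.2, 133.6, 86.2) = 86.2 kips → block shear.

86.2 kips (block shear governs)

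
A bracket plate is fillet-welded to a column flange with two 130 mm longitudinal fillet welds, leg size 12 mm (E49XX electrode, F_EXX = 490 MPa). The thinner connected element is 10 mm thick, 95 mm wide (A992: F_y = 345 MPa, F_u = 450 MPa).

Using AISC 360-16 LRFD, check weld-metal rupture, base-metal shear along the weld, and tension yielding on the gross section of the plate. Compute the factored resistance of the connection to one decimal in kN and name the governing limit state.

Weld metal: throat = 0.707×12 = 8.484 mm, L = 2×130 = 260 mm. φR_n = 0.75 × 0.6 × 490 × 8.484 × 260 = 486.4 kN.
Base metal shear (10 mm plate): yield φR_n = 1.0×0.6×345×10×260 = 538.2 kN; rupture φR_n = 0.75×0.6×450×10×260 = 526.5 kN; take 526.5 kN (rupture).
Tension yield (gross): A_g = 95×10 = 950 mm². φR_n = 0.90 × 345 × 950 = 295.0 kN.
Governing: min(486.4, 526.5, 295.0) = 295.0 kN → gross-section yield.

295.0 kN (gross-section yield governs)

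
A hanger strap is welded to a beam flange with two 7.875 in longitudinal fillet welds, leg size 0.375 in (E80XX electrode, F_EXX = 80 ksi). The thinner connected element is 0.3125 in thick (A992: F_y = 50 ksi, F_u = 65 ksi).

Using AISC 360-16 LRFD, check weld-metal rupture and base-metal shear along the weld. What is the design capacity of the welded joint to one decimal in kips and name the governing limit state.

Weld metal: throat = 0.707×0.375 = 0.26513 in, L = 2×7.875 = 15.75 in. φR_n = 0.75 × 0.6 × 80 × 0.26513 × 15.75 = 150.3 kips.
Base metal shear (0.3125 in plate): yield φR_n = 1.0×0.6×50×0.3125×15.75 = 147.7 kips; rupture φR_n = 0.75×0.6×65×0.3125×15.75 = 144.0 kips; take 144.0 kips (rupture).
Governing: min(150.3, 144.0) = 144.0 kips → base-metal shear.

144.0 kips (base-metal shear governs)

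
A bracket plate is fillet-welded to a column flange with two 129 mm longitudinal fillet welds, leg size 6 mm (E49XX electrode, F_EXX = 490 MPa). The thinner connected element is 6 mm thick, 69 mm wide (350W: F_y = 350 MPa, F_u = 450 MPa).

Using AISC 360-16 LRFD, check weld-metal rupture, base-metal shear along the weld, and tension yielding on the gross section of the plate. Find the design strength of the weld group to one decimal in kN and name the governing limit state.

130.4 kN (gross-section yield governs)

Weld metal: throat = 0.707×6 = 4.242 mm, L = 2×129 = 258 mm. φR_n = 0.75 × 0.6 × 490 × 4.242 × 258 = 241.3 kN.
Base metal shear (6 mm plate): yield φR_n = 1.0×0.6×350×6×258 = 325.1 kN; rupture φR_n = 0.75×0.6×450×6×258 = 313.5 kN; take 313.5 kN (rupture).
Tension yield (gross): A_g = 69×6 = 414 mm². φR_n = 0.90 × 350 × 414 = 130.4 kN.
Governing: min(241.3, 313.5, 130.4) = 130.4 kN → gross-section yield.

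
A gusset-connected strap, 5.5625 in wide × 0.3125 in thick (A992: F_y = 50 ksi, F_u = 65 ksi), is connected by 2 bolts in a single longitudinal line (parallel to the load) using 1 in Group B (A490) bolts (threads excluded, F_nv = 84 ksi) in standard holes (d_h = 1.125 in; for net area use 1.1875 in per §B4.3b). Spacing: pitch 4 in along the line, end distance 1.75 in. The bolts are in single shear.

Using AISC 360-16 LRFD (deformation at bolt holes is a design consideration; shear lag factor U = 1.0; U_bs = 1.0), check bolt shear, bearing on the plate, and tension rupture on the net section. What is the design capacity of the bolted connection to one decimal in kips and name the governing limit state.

58.3 kips (bearing governs)

Bolt shear: A_b = π(1)²/4 = 0.7854 in². φR_n = 0.75 × 84 × 0.7854 × 2 × 1 = 99.0 kips.
Bearing (0.3125 in plate, F_u = 65 ksi): end bolts L_c = 1.75 − 1.125/2 = 1.1875, R_n = min(1.2×1.1875×0.3125×65, 2.4×1×0.3125×65) = 28.945 kips/bolt; interior L_c = 4 − 1.125 = 2.875, R_n = 48.75 kips/bolt. φR_n = 0.75 × (1×28.945 + 1×48.75) = 58.3 kips.
Tension rupture (net): A_n = (5.5625 − 1×1.1875)×0.3125 = 1.3672 in² (U = 1.0, A_e = A_n). φR_n = 0.75 × 65 × 1.3672 = 66.7 kips.
Governing: min(99.0, 58.3, 66.7) = 58.3 kips → bearing.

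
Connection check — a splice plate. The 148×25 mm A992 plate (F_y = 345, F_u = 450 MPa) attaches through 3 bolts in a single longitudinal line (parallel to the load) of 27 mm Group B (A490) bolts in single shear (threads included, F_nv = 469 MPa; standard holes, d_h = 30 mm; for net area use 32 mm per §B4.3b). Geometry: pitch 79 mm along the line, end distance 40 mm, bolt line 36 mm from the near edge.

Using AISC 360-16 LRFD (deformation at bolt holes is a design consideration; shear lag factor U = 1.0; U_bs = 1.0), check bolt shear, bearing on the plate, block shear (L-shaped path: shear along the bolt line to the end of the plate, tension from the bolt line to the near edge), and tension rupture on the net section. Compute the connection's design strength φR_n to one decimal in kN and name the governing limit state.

604.2 kN (bolt shear governs)

Bolt shear: A_b = π(27)²/4 = 572.56 mm². φR_n = 0.75 × 469 × 572.56 × 3 × 1 = 604.2 kN.
Bearing (25 mm plate, F_u = 450 MPa): end bolts L_c = 40 − 30/2 = 25, R_n = min(1.2×25×25×450, 2.4×27×25×450) = 337.5 kN/bolt; interior L_c = 79 − 30 = 49, R_n = 661.5 kN/bolt. φR_n = 0.75 × (1×337.5 + 2×661.5) = 1245.4 kN.
Block shear: shear path 1×[40+2×79] = 1×198 mm, A_gv = 4950, A_nv = 1×(198 − 2.5×32)×25 = 2950 mm²; tension to near edge: (36 − 0.5×32)×25 = 500 mm². R_n = min(0.6×450×2950, 0.6×345×4950) + 1.0×450×500 = min(796.5, 1024.7) + 225 = 1021.5 kN. φR_n = 0.75 × 1021.5 = 766.1 kN.
Tension rupture (net): A_n = (148 − 1×32)×25 = 2900 mm² (U = 1.0, A_e = A_n). φR_n = 0.75 × 450 × 2900 = 978.8 kN.
Governing: min(604.2, 1245.4, 766.1, 978.8) = 604.2 kN → bolt shear.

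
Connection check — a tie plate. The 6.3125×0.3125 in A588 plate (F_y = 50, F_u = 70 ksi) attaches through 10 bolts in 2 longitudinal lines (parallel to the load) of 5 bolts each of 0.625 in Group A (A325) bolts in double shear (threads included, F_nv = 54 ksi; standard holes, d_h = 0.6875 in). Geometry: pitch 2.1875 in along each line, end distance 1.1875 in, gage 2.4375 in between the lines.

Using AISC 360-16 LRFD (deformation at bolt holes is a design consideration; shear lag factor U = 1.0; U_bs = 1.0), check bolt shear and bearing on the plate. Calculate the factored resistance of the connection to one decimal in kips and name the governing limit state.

Bolt shear: A_b = π(0.625)²/4 = 0.3068 in². φR_n = 0.75 × 54 × 0.3068 × 10 × 2 = 248.5 kips.
Bearing (0.3125 in plate, F_u = 70 ksi): end bolts L_c = 1.1875 − 0.6875/2 = 0.84375, R_n = min(1.2×0.84375×0.3125×70, 2.4×0.625×0.3125×70) = 22.148 kips/bolt; interior L_c = 2.1875 − 0.6875 = 1.5, R_n = 32.813 kips/bolt. φR_n = 0.75 × (2×22.148 + 8×32.813) = 230.1 kips.
Governing: min(248.5, 230.1) = 230.1 kips → bearing.

230.1 kips (bearing governs)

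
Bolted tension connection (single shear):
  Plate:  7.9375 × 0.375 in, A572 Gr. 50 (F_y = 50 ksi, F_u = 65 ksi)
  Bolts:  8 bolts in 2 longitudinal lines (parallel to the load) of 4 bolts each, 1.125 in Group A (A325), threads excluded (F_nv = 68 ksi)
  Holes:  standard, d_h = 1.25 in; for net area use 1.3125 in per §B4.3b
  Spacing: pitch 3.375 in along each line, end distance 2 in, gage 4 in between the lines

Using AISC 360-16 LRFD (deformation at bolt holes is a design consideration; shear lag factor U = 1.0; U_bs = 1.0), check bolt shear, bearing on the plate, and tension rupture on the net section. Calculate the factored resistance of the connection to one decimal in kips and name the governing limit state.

97.1 kips (net-section rupture governs)

Bolt shear: A_b = π(1.125)²/4 = 0.99402 in². φR_n = 0.75 × 68 × 0.99402 × 8 × 1 = 405.6 kips.
Bearing (0.375 in plate, F_u = 65 ksi): end bolts L_c = 2 − 1.25/2 = 1.375, R_n = min(1.2×1.375×0.375×65, 2.4×1.125×0.375×65) = 40.219 kips/bolt; interior L_c = 3.375 − 1.25 = 2.125, R_n = 62.156 kips/bolt. φR_n = 0.75 × (2×40.219 + 6×62.156) = 340.0 kips.
Tension rupture (net): A_n = (7.9375 − 2×1.3125)×0.375 = 1.9922 in² (U = 1.0, A_e = A_n). φR_n = 0.75 × 65 × 1.9922 = 97.1 kips.
Governing: min(405.6, 340.0, 97.1) = 97.1 kips → net-section rupture.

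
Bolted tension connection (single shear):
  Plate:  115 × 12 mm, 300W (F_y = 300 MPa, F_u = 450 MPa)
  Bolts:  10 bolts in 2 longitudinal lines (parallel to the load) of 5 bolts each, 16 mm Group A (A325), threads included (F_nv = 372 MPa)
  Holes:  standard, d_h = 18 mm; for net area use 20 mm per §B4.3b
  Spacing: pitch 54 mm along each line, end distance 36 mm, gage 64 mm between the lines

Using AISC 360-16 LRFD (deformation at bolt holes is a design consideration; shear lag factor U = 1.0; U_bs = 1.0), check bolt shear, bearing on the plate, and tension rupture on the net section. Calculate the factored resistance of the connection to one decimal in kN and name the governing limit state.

Bolt shear: A_b = π(16)²/4 = 201.06 mm². φR_n = 0.75 × 372 × 201.06 × 10 × 1 = 561.0 kN.
Bearing (12 mm plate, F_u = 450 MPa): end bolts L_c = 36 − 18/2 = 27, R_n = min(1.2×27×12×450, 2.4×16×12×450) = 174.96 kN/bolt; interior L_c = 54 − 18 = 36, R_n = 207.36 kN/bolt. φR_n = 0.75 × (2×174.96 + 8×207.36) = 1506.6 kN.
Tension rupture (net): A_n = (115 − 2×20)×12 = 900 mm² (U = 1.0, A_e = A_n). φR_n = 0.75 × 450 × 900 = 303.8 kN.
Governing: min(561.0, 1506.6, 303.8) = 303.8 kN → net-section rupture.

303.8 kN (net-section rupture governs)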